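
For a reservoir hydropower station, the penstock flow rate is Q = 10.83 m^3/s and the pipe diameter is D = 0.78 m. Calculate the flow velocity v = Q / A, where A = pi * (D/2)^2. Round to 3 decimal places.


Compute pipe cross-sectional area:
  A = pi * (D/2)^2 = pi * (0.78/2)^2 = 0.4778 m^2
Calculate velocity:
  v = Q / A = 10.83 / 0.4778
  v = 22.665 m/s

22.665


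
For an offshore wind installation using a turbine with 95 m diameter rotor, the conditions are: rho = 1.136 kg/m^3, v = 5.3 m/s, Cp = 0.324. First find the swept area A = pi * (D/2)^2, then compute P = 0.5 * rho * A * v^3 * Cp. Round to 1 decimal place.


Step 1 -- Compute swept area:
  A = pi * (D/2)^2 = pi * (95/2)^2 = 7088.22 m^2
Step 2 -- Apply wind power equation:
  P = 0.5 * rho * A * v^3 * Cp
  v^3 = 5.3^3 = 148.877
  P = 0.5 * 1.136 * 7088.22 * 148.877 * 0.324
  P = 194203.9 W

194203.9


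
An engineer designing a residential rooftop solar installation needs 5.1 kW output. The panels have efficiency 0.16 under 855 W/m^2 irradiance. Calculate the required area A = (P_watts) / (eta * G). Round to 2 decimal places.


Convert target power to watts: P = 5.1 * 1000 = 5100.0 W
Compute denominator: eta * G = 0.16 * 855 = 136.8
Required area A = P / (eta * G) = 5100.0 / 136.8
A = 37.28 m^2

37.28


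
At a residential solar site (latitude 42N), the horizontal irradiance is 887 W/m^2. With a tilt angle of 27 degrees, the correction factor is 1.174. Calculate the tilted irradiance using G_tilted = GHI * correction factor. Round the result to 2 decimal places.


Identify the given values:
  GHI = 887 W/m^2, tilt correction factor = 1.174
Apply the formula G_tilted = GHI * factor:
  G_tilted = 887 * 1.174
  G_tilted = 1041.34 W/m^2

1041.34


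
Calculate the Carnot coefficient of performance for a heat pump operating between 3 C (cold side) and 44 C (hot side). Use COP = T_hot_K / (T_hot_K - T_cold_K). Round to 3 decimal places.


Convert to Kelvin:
  T_hot = 44 + 273.15 = 317.15 K
  T_cold = 3 + 273.15 = 276.15 K
Apply Carnot COP formula:
  COP = T_hot_K / (T_hot_K - T_cold_K) = 317.15 / 41.0
  COP = 7.735

7.735


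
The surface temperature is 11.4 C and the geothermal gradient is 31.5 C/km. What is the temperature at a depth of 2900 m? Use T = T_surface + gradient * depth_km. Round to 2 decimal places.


Convert depth to km: 2900 / 1000 = 2.9 km
Temperature increase = gradient * depth_km = 31.5 * 2.9 = 91.35 C
Temperature at depth = T_surface + delta_T = 11.4 + 91.35
T = 102.75 C

102.75


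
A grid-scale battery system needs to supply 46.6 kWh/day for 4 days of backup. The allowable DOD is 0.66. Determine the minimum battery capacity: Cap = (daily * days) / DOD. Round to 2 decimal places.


Total energy needed = daily * days = 46.6 * 4 = 186.4 kWh
Account for depth of discharge:
  Cap = total_energy / DOD = 186.4 / 0.66
  Cap = 282.42 kWh

282.42


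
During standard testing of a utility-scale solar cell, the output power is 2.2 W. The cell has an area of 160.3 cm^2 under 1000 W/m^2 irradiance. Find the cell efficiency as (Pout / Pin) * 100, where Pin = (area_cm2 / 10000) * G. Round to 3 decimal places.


First compute the input power:
  Pin = area_cm2 / 10000 * G = 160.3 / 10000 * 1000 = 16.03 W
Then compute efficiency:
  Efficiency = (Pout / Pin) * 100 = (2.2 / 16.03) * 100
  Efficiency = 13.724%

13.724


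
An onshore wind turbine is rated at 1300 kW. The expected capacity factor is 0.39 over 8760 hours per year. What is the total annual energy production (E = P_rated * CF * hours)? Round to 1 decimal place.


Annual energy = rated_kW * capacity_factor * hours_per_year
Given: P_rated = 1300 kW, CF = 0.39, hours = 8760
E = 1300 * 0.39 * 8760
E = 4441320.0 kWh

4441320.0


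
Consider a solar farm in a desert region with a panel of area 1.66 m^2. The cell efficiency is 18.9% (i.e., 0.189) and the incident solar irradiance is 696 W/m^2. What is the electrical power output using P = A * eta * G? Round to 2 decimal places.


Use the solar power formula P = A * eta * G.
Given: A = 1.66 m^2, eta = 0.189, G = 696 W/m^2
P = 1.66 * 0.189 * 696
P = 218.36 W

218.36


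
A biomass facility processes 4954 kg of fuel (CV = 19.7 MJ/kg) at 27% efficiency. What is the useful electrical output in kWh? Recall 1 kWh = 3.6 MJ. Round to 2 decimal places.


Total energy = mass * CV = 4954 * 19.7 = 97593.8 MJ
Useful energy = total * eta = 97593.8 * 0.27 = 26350.33 MJ
Convert to kWh: 26350.33 / 3.6
Useful energy = 7319.54 kWh

7319.54


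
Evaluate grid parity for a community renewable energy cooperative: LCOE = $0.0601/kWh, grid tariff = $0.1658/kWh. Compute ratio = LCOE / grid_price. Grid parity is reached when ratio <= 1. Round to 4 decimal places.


Compare LCOE to grid price:
  LCOE = $0.0601/kWh, Grid price = $0.1658/kWh
  Ratio = LCOE / grid_price = 0.0601 / 0.1658 = 0.3625
  Grid parity achieved (ratio <= 1)? yes

0.3625


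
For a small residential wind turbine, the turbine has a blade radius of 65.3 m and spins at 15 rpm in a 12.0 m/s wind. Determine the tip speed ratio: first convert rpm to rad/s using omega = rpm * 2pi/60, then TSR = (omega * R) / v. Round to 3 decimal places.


Convert rotational speed to rad/s:
  omega = 15 * 2 * pi / 60 = 1.5708 rad/s
Compute tip speed:
  v_tip = omega * R = 1.5708 * 65.3 = 102.573 m/s
Tip speed ratio:
  TSR = v_tip / v_wind = 102.573 / 12.0 = 8.548

8.548


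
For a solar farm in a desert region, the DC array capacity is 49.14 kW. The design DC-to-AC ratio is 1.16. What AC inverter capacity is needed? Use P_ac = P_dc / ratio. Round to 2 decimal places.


The inverter AC capacity is determined by the DC/AC ratio.
Given: P_dc = 49.14 kW, DC/AC ratio = 1.16
P_ac = P_dc / ratio = 49.14 / 1.16
P_ac = 42.36 kW

42.36


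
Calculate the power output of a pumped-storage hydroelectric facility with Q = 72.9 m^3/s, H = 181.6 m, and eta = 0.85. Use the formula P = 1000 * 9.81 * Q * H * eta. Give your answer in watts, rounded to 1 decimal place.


Apply the hydropower formula P = rho * g * Q * H * eta
rho * g = 1000 * 9.81 = 9810.0
P = 9810.0 * 72.9 * 181.6 * 0.85
P = 110390399.6 W

110390399.6


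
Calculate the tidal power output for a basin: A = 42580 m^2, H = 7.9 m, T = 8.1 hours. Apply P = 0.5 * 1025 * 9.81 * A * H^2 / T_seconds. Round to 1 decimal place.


Convert period to seconds: T = 8.1 * 3600 = 29160.0 s
H^2 = 7.9^2 = 62.41
P = 0.5 * rho * g * A * H^2 / T
P = 0.5 * 1025 * 9.81 * 42580 * 62.41 / 29160.0
P = 458179.0 W

458179.0


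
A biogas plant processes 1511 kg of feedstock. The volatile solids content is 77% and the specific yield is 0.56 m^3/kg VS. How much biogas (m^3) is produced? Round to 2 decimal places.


Compute volatile solids:
  VS = mass * VS_fraction = 1511 * 0.77 = 1163.47 kg
Calculate biogas volume:
  Biogas = VS * specific_yield = 1163.47 * 0.56
  Biogas = 651.54 m^3

651.54


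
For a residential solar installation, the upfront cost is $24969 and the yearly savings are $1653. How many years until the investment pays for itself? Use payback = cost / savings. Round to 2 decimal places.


Simple payback period = initial cost / annual savings
Payback = 24969 / 1653
Payback = 15.11 years

15.11


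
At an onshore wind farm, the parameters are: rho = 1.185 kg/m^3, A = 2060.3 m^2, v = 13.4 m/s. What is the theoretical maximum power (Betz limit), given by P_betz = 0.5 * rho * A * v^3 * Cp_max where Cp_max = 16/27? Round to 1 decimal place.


The Betz coefficient Cp_max = 16/27 = 0.5926
v^3 = 13.4^3 = 2406.104
P_betz = 0.5 * rho * A * v^3 * Cp_max
P_betz = 0.5 * 1.185 * 2060.3 * 2406.104 * 0.5926
P_betz = 1740561.7 W

1740561.7


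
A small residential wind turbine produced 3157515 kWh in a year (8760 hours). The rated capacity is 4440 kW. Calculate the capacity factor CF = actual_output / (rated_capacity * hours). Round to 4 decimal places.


Capacity factor = actual output / maximum possible output
Maximum possible = rated * hours = 4440 * 8760 = 38894400 kWh
CF = 3157515 / 38894400
CF = 0.0812

0.0812


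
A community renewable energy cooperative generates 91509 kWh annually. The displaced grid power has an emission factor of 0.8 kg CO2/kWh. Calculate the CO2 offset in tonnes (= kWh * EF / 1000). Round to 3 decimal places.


CO2 offset in kg = generation * emission_factor
CO2 offset = 91509 * 0.8 = 73207.2 kg
Convert to tonnes:
  CO2 offset = 73207.2 / 1000 = 73.207 tonnes

73.207


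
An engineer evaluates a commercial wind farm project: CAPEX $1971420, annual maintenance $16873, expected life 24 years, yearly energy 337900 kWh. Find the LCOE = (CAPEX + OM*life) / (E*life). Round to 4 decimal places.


Total cost = CAPEX + OM * lifetime = 1971420 + 16873 * 24 = 1971420 + 404952 = 2376372
Total generation = annual * lifetime = 337900 * 24 = 8109600 kWh
LCOE = 2376372 / 8109600
LCOE = 0.2930 $/kWh

0.2930


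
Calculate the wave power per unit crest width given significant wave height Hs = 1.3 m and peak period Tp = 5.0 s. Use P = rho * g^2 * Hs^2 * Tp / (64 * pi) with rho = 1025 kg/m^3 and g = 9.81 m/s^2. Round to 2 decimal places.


Apply wave power formula:
  g^2 = 9.81^2 = 96.2361
  Hs^2 = 1.3^2 = 1.69
  Numerator = rho * g^2 * Hs^2 * Tp = 1025 * 96.2361 * 1.69 * 5.0 = 833524.92
  Denominator = 64 * pi = 201.0619
  P = 833524.92 / 201.0619 = 4145.61 W/m

4145.61


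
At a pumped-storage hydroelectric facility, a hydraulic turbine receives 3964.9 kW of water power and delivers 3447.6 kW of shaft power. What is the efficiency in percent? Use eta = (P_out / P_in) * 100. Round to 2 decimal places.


Turbine efficiency = (output power / input power) * 100
eta = (3447.6 / 3964.9) * 100
eta = 86.95%

86.95


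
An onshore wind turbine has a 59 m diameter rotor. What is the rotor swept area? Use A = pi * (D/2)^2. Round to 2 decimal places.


Compute the rotor radius:
  r = D / 2 = 59 / 2 = 29.5 m
Calculate swept area:
  A = pi * r^2 = pi * 29.5^2
  A = 2733.97 m^2

2733.97


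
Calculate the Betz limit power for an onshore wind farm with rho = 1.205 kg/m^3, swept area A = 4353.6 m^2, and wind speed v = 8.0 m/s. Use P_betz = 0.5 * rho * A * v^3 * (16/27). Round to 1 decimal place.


The Betz coefficient Cp_max = 16/27 = 0.5926
v^3 = 8.0^3 = 512.0
P_betz = 0.5 * rho * A * v^3 * Cp_max
P_betz = 0.5 * 1.205 * 4353.6 * 512.0 * 0.5926
P_betz = 795851.0 W

795851.0


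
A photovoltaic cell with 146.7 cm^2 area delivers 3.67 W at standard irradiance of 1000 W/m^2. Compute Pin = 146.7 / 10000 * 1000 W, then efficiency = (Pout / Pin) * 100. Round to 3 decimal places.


First compute the input power:
  Pin = area_cm2 / 10000 * G = 146.7 / 10000 * 1000 = 14.67 W
Then compute efficiency:
  Efficiency = (Pout / Pin) * 100 = (3.67 / 14.67) * 100
  Efficiency = 25.017%

25.017


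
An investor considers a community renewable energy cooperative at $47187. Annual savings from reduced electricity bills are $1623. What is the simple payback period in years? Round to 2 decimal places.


Simple payback period = initial cost / annual savings
Payback = 47187 / 1623
Payback = 29.07 years

29.07


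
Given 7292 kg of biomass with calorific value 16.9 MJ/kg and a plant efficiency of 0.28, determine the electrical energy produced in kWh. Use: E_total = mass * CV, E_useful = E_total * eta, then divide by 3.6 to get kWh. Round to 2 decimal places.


Total energy = mass * CV = 7292 * 16.9 = 123234.8 MJ
Useful energy = total * eta = 123234.8 * 0.28 = 34505.74 MJ
Convert to kWh: 34505.74 / 3.6
Useful energy = 9584.93 kWh

9584.93


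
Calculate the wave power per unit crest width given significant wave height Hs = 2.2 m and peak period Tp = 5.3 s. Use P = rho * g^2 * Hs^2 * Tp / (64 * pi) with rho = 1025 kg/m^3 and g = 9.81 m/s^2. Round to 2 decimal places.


Apply wave power formula:
  g^2 = 9.81^2 = 96.2361
  Hs^2 = 2.2^2 = 4.84
  Numerator = rho * g^2 * Hs^2 * Tp = 1025 * 96.2361 * 4.84 * 5.3 = 2530364.65
  Denominator = 64 * pi = 201.0619
  P = 2530364.65 / 201.0619 = 12585.00 W/m

12585.00


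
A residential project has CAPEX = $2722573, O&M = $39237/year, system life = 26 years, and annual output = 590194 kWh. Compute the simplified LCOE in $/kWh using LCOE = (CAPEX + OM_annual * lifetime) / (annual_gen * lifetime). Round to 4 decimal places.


Total cost = CAPEX + OM * lifetime = 2722573 + 39237 * 26 = 2722573 + 1020162 = 3742735
Total generation = annual * lifetime = 590194 * 26 = 15345044 kWh
LCOE = 3742735 / 15345044
LCOE = 0.2439 $/kWh

0.2439


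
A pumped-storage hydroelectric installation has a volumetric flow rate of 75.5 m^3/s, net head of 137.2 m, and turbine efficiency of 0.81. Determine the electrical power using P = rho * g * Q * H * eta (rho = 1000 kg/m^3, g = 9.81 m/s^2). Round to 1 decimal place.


Apply the hydropower formula P = rho * g * Q * H * eta
rho * g = 1000 * 9.81 = 9810.0
P = 9810.0 * 75.5 * 137.2 * 0.81
P = 82310471.5 W

82310471.5


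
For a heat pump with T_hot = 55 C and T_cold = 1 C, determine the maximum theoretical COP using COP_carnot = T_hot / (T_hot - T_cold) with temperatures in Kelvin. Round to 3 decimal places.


Convert to Kelvin:
  T_hot = 55 + 273.15 = 328.15 K
  T_cold = 1 + 273.15 = 274.15 K
Apply Carnot COP formula:
  COP = T_hot_K / (T_hot_K - T_cold_K) = 328.15 / 54.0
  COP = 6.077

6.077


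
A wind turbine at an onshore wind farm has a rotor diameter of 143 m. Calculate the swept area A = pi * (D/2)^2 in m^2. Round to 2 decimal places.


Compute the rotor radius:
  r = D / 2 = 143 / 2 = 71.5 m
Calculate swept area:
  A = pi * r^2 = pi * 71.5^2
  A = 16060.61 m^2

16060.61


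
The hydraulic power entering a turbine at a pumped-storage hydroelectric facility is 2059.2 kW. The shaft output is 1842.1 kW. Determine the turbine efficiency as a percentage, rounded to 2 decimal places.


Turbine efficiency = (output power / input power) * 100
eta = (1842.1 / 2059.2) * 100
eta = 89.46%

89.46


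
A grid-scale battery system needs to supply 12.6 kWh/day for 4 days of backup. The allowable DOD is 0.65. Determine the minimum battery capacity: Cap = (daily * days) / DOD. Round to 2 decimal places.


Total energy needed = daily * days = 12.6 * 4 = 50.4 kWh
Account for depth of discharge:
  Cap = total_energy / DOD = 50.4 / 0.65
  Cap = 77.54 kWh

77.54


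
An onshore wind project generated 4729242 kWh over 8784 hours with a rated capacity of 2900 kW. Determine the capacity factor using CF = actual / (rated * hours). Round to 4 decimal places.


Capacity factor = actual output / maximum possible output
Maximum possible = rated * hours = 2900 * 8784 = 25473600 kWh
CF = 4729242 / 25473600
CF = 0.1857

0.1857


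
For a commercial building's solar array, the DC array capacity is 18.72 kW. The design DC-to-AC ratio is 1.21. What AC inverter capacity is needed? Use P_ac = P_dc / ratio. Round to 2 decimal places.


The inverter AC capacity is determined by the DC/AC ratio.
Given: P_dc = 18.72 kW, DC/AC ratio = 1.21
P_ac = P_dc / ratio = 18.72 / 1.21
P_ac = 15.47 kW

15.47


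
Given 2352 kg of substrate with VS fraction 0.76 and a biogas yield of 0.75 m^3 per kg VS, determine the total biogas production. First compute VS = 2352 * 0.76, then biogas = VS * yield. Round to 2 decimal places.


Compute volatile solids:
  VS = mass * VS_fraction = 2352 * 0.76 = 1787.52 kg
Calculate biogas volume:
  Biogas = VS * specific_yield = 1787.52 * 0.75
  Biogas = 1340.64 m^3

1340.64


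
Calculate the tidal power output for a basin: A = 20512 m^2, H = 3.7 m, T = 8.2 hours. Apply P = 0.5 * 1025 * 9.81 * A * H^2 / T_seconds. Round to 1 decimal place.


Convert period to seconds: T = 8.2 * 3600 = 29520.0 s
H^2 = 3.7^2 = 13.69
P = 0.5 * rho * g * A * H^2 / T
P = 0.5 * 1025 * 9.81 * 20512 * 13.69 / 29520.0
P = 47825.3 W

47825.3


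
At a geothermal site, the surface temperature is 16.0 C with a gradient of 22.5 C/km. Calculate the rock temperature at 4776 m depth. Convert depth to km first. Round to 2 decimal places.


Convert depth to km: 4776 / 1000 = 4.776 km
Temperature increase = gradient * depth_km = 22.5 * 4.776 = 107.46 C
Temperature at depth = T_surface + delta_T = 16.0 + 107.46
T = 123.46 C

123.46


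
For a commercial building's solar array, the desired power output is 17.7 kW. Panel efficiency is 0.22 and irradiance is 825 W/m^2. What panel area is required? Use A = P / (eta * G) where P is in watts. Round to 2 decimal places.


Convert target power to watts: P = 17.7 * 1000 = 17700.0 W
Compute denominator: eta * G = 0.22 * 825 = 181.5
Required area A = P / (eta * G) = 17700.0 / 181.5
A = 97.52 m^2

97.52


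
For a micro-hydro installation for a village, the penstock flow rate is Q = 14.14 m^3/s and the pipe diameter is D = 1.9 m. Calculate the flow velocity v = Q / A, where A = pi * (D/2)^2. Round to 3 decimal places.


Compute pipe cross-sectional area:
  A = pi * (D/2)^2 = pi * (1.9/2)^2 = 2.8353 m^2
Calculate velocity:
  v = Q / A = 14.14 / 2.8353
  v = 4.987 m/s

4.987


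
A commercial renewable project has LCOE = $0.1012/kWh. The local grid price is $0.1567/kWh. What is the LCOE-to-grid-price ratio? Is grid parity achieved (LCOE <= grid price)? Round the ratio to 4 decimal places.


Compare LCOE to grid price:
  LCOE = $0.1012/kWh, Grid price = $0.1567/kWh
  Ratio = LCOE / grid_price = 0.1012 / 0.1567 = 0.6458
  Grid parity achieved (ratio <= 1)? yes

0.6458


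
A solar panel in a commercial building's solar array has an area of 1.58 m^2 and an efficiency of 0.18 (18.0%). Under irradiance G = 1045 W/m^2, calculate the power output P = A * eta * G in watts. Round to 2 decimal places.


Use the solar power formula P = A * eta * G.
Given: A = 1.58 m^2, eta = 0.18, G = 1045 W/m^2
P = 1.58 * 0.18 * 1045
P = 297.20 W

297.20


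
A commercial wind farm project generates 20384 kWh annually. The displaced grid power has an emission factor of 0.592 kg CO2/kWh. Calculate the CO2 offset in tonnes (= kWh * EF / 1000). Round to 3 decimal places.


CO2 offset in kg = generation * emission_factor
CO2 offset = 20384 * 0.592 = 12067.33 kg
Convert to tonnes:
  CO2 offset = 12067.33 / 1000 = 12.067 tonnes

12.067


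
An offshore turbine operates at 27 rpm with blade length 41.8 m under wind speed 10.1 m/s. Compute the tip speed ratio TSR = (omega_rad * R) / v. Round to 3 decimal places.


Convert rotational speed to rad/s:
  omega = 27 * 2 * pi / 60 = 2.8274 rad/s
Compute tip speed:
  v_tip = omega * R = 2.8274 * 41.8 = 118.187 m/s
Tip speed ratio:
  TSR = v_tip / v_wind = 118.187 / 10.1 = 11.702

11.702


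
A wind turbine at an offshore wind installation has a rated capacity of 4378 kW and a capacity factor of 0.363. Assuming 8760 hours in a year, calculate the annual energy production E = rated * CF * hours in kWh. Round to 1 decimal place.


Annual energy = rated_kW * capacity_factor * hours_per_year
Given: P_rated = 4378 kW, CF = 0.363, hours = 8760
E = 4378 * 0.363 * 8760
E = 13921514.6 kWh

13921514.6


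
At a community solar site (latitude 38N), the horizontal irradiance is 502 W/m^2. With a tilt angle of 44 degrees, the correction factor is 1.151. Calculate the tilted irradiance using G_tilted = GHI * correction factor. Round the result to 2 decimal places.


Identify the given values:
  GHI = 502 W/m^2, tilt correction factor = 1.151
Apply the formula G_tilted = GHI * factor:
  G_tilted = 502 * 1.151
  G_tilted = 577.80 W/m^2

577.80


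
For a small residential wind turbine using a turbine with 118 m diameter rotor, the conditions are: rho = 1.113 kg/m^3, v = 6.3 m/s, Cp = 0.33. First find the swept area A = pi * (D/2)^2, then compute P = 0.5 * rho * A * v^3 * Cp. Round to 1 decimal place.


Step 1 -- Compute swept area:
  A = pi * (D/2)^2 = pi * (118/2)^2 = 10935.88 m^2
Step 2 -- Apply wind power equation:
  P = 0.5 * rho * A * v^3 * Cp
  v^3 = 6.3^3 = 250.047
  P = 0.5 * 1.113 * 10935.88 * 250.047 * 0.33
  P = 502174.5 W

502174.5


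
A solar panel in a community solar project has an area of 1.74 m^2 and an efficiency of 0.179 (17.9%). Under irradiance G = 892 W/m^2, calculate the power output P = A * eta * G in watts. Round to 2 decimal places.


Use the solar power formula P = A * eta * G.
Given: A = 1.74 m^2, eta = 0.179, G = 892 W/m^2
P = 1.74 * 0.179 * 892
P = 277.82 W

277.82


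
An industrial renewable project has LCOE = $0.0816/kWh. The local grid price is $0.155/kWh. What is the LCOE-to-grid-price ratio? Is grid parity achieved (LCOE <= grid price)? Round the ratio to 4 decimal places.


Compare LCOE to grid price:
  LCOE = $0.0816/kWh, Grid price = $0.155/kWh
  Ratio = LCOE / grid_price = 0.0816 / 0.155 = 0.5265
  Grid parity achieved (ratio <= 1)? yes

0.5265


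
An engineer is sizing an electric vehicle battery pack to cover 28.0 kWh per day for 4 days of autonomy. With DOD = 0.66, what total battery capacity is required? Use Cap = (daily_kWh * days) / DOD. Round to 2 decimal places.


Total energy needed = daily * days = 28.0 * 4 = 112.0 kWh
Account for depth of discharge:
  Cap = total_energy / DOD = 112.0 / 0.66
  Cap = 169.70 kWh

169.70


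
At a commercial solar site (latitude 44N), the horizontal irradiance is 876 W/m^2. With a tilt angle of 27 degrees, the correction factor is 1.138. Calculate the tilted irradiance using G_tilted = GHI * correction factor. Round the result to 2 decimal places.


Identify the given values:
  GHI = 876 W/m^2, tilt correction factor = 1.138
Apply the formula G_tilted = GHI * factor:
  G_tilted = 876 * 1.138
  G_tilted = 996.89 W/m^2

996.89


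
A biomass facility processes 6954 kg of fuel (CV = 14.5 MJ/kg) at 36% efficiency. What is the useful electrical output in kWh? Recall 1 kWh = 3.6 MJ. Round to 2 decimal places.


Total energy = mass * CV = 6954 * 14.5 = 100833.0 MJ
Useful energy = total * eta = 100833.0 * 0.36 = 36299.88 MJ
Convert to kWh: 36299.88 / 3.6
Useful energy = 10083.30 kWh

10083.30


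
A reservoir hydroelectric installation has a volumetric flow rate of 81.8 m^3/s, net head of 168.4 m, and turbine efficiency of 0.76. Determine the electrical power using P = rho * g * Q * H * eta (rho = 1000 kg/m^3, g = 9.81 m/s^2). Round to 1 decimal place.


Apply the hydropower formula P = rho * g * Q * H * eta
rho * g = 1000 * 9.81 = 9810.0
P = 9810.0 * 81.8 * 168.4 * 0.76
P = 102701784.7 W

102701784.7


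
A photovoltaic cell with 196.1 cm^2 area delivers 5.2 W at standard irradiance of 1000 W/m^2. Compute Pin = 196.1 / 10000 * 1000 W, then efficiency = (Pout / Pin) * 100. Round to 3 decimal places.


First compute the input power:
  Pin = area_cm2 / 10000 * G = 196.1 / 10000 * 1000 = 19.61 W
Then compute efficiency:
  Efficiency = (Pout / Pin) * 100 = (5.2 / 19.61) * 100
  Efficiency = 26.517%

26.517


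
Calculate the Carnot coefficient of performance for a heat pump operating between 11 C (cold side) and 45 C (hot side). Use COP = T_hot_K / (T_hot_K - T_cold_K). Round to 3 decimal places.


Convert to Kelvin:
  T_hot = 45 + 273.15 = 318.15 K
  T_cold = 11 + 273.15 = 284.15 K
Apply Carnot COP formula:
  COP = T_hot_K / (T_hot_K - T_cold_K) = 318.15 / 34.0
  COP = 9.357

9.357


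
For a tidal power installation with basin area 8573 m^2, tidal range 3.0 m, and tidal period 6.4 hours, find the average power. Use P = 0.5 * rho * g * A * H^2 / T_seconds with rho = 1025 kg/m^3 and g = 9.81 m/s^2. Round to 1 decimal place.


Convert period to seconds: T = 6.4 * 3600 = 23040.0 s
H^2 = 3.0^2 = 9.0
P = 0.5 * rho * g * A * H^2 / T
P = 0.5 * 1025 * 9.81 * 8573 * 9.0 / 23040.0
P = 16836.7 W

16836.7


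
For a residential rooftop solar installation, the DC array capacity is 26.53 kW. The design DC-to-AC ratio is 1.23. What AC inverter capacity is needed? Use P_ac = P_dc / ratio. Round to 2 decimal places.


The inverter AC capacity is determined by the DC/AC ratio.
Given: P_dc = 26.53 kW, DC/AC ratio = 1.23
P_ac = P_dc / ratio = 26.53 / 1.23
P_ac = 21.57 kW

21.57


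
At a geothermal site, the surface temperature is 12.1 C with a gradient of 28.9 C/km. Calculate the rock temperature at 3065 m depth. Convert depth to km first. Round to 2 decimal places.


Convert depth to km: 3065 / 1000 = 3.065 km
Temperature increase = gradient * depth_km = 28.9 * 3.065 = 88.58 C
Temperature at depth = T_surface + delta_T = 12.1 + 88.58
T = 100.68 C

100.68


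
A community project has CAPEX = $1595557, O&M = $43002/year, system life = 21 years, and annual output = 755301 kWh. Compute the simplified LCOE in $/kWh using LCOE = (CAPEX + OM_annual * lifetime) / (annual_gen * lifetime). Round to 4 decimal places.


Total cost = CAPEX + OM * lifetime = 1595557 + 43002 * 21 = 1595557 + 903042 = 2498599
Total generation = annual * lifetime = 755301 * 21 = 15861321 kWh
LCOE = 2498599 / 15861321
LCOE = 0.1575 $/kWh

0.1575


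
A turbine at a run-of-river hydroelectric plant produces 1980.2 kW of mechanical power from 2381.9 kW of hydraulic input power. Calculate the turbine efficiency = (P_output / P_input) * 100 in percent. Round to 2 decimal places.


Turbine efficiency = (output power / input power) * 100
eta = (1980.2 / 2381.9) * 100
eta = 83.14%

83.14


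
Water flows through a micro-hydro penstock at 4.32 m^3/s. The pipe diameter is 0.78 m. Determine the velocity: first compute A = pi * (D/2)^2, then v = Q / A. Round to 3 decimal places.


Compute pipe cross-sectional area:
  A = pi * (D/2)^2 = pi * (0.78/2)^2 = 0.4778 m^2
Calculate velocity:
  v = Q / A = 4.32 / 0.4778
  v = 9.041 m/s

9.041


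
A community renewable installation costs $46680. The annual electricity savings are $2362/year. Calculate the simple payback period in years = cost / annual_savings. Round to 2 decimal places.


Simple payback period = initial cost / annual savings
Payback = 46680 / 2362
Payback = 19.76 years

19.76


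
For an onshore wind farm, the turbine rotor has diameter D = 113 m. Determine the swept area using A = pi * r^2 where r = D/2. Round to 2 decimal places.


Compute the rotor radius:
  r = D / 2 = 113 / 2 = 56.5 m
Calculate swept area:
  A = pi * r^2 = pi * 56.5^2
  A = 10028.75 m^2

10028.75


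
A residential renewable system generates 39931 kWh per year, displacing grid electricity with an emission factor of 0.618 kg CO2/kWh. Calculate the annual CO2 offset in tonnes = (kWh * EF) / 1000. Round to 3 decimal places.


CO2 offset in kg = generation * emission_factor
CO2 offset = 39931 * 0.618 = 24677.36 kg
Convert to tonnes:
  CO2 offset = 24677.36 / 1000 = 24.677 tonnes

24.677


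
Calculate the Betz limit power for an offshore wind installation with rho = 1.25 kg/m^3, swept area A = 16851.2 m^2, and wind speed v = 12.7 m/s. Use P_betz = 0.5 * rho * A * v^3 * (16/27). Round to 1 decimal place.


The Betz coefficient Cp_max = 16/27 = 0.5926
v^3 = 12.7^3 = 2048.383
P_betz = 0.5 * rho * A * v^3 * Cp_max
P_betz = 0.5 * 1.25 * 16851.2 * 2048.383 * 0.5926
P_betz = 12784337.6 W

12784337.6


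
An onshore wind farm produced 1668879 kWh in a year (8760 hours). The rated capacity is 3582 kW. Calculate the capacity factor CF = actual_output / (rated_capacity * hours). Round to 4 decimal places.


Capacity factor = actual output / maximum possible output
Maximum possible = rated * hours = 3582 * 8760 = 31378320 kWh
CF = 1668879 / 31378320
CF = 0.0532

0.0532


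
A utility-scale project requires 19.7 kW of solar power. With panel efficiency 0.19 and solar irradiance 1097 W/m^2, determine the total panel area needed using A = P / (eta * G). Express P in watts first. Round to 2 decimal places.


Convert target power to watts: P = 19.7 * 1000 = 19700.0 W
Compute denominator: eta * G = 0.19 * 1097 = 208.43
Required area A = P / (eta * G) = 19700.0 / 208.43
A = 94.52 m^2

94.52


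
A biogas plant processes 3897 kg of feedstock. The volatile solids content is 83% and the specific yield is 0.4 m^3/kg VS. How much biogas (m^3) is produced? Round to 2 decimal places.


Compute volatile solids:
  VS = mass * VS_fraction = 3897 * 0.83 = 3234.51 kg
Calculate biogas volume:
  Biogas = VS * specific_yield = 3234.51 * 0.4
  Biogas = 1293.80 m^3

1293.80


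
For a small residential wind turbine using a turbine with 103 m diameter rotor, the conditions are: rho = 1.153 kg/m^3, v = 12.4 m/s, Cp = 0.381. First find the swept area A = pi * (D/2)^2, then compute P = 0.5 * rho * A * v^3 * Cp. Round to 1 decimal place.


Step 1 -- Compute swept area:
  A = pi * (D/2)^2 = pi * (103/2)^2 = 8332.29 m^2
Step 2 -- Apply wind power equation:
  P = 0.5 * rho * A * v^3 * Cp
  v^3 = 12.4^3 = 1906.624
  P = 0.5 * 1.153 * 8332.29 * 1906.624 * 0.381
  P = 3489423.4 W

3489423.4


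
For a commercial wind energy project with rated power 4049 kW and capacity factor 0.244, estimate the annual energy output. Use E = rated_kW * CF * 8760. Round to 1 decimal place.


Annual energy = rated_kW * capacity_factor * hours_per_year
Given: P_rated = 4049 kW, CF = 0.244, hours = 8760
E = 4049 * 0.244 * 8760
E = 8654494.6 kWh

8654494.6


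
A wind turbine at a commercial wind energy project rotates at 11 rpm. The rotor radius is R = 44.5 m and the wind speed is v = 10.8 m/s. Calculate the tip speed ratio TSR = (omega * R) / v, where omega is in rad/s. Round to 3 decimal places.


Convert rotational speed to rad/s:
  omega = 11 * 2 * pi / 60 = 1.1519 rad/s
Compute tip speed:
  v_tip = omega * R = 1.1519 * 44.5 = 51.26 m/s
Tip speed ratio:
  TSR = v_tip / v_wind = 51.26 / 10.8 = 4.746

4.746


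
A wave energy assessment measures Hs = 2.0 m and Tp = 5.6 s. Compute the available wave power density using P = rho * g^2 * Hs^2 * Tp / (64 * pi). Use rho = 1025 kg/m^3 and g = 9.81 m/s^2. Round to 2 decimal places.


Apply wave power formula:
  g^2 = 9.81^2 = 96.2361
  Hs^2 = 2.0^2 = 4.0
  Numerator = rho * g^2 * Hs^2 * Tp = 1025 * 96.2361 * 4.0 * 5.6 = 2209580.86
  Denominator = 64 * pi = 201.0619
  P = 2209580.86 / 201.0619 = 10989.55 W/m

10989.55


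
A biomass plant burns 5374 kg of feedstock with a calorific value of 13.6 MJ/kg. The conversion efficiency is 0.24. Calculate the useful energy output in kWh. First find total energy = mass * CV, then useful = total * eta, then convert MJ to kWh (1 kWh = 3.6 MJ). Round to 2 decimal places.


Total energy = mass * CV = 5374 * 13.6 = 73086.4 MJ
Useful energy = total * eta = 73086.4 * 0.24 = 17540.74 MJ
Convert to kWh: 17540.74 / 3.6
Useful energy = 4872.43 kWh

4872.43


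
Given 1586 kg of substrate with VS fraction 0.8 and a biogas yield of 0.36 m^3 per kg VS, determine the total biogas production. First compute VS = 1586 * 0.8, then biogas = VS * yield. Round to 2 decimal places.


Compute volatile solids:
  VS = mass * VS_fraction = 1586 * 0.8 = 1268.8 kg
Calculate biogas volume:
  Biogas = VS * specific_yield = 1268.8 * 0.36
  Biogas = 456.77 m^3

456.77


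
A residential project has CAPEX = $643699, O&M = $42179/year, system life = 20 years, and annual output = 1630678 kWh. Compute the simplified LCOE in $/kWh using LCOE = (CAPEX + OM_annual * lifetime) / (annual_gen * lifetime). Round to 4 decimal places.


Total cost = CAPEX + OM * lifetime = 643699 + 42179 * 20 = 643699 + 843580 = 1487279
Total generation = annual * lifetime = 1630678 * 20 = 32613560 kWh
LCOE = 1487279 / 32613560
LCOE = 0.0456 $/kWh

0.0456


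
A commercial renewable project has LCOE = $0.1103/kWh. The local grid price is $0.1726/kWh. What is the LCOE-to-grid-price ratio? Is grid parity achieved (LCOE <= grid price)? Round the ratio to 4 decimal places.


Compare LCOE to grid price:
  LCOE = $0.1103/kWh, Grid price = $0.1726/kWh
  Ratio = LCOE / grid_price = 0.1103 / 0.1726 = 0.6390
  Grid parity achieved (ratio <= 1)? yes

0.6390


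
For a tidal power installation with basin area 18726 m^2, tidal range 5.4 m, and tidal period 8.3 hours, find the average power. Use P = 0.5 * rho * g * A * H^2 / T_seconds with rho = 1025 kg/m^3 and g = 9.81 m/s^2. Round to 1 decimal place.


Convert period to seconds: T = 8.3 * 3600 = 29880.0 s
H^2 = 5.4^2 = 29.16
P = 0.5 * rho * g * A * H^2 / T
P = 0.5 * 1025 * 9.81 * 18726 * 29.16 / 29880.0
P = 91878.7 W

91878.7


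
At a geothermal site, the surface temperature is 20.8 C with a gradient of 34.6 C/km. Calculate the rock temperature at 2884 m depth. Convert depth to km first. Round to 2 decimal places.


Convert depth to km: 2884 / 1000 = 2.884 km
Temperature increase = gradient * depth_km = 34.6 * 2.884 = 99.79 C
Temperature at depth = T_surface + delta_T = 20.8 + 99.79
T = 120.59 C

120.59


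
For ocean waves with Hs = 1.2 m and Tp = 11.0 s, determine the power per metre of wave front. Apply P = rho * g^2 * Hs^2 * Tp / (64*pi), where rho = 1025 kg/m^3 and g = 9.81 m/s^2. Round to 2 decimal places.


Apply wave power formula:
  g^2 = 9.81^2 = 96.2361
  Hs^2 = 1.2^2 = 1.44
  Numerator = rho * g^2 * Hs^2 * Tp = 1025 * 96.2361 * 1.44 * 11.0 = 1562489.32
  Denominator = 64 * pi = 201.0619
  P = 1562489.32 / 201.0619 = 7771.18 W/m

7771.18


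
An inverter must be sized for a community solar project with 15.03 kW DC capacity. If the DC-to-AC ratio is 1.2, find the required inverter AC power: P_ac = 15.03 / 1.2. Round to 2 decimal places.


The inverter AC capacity is determined by the DC/AC ratio.
Given: P_dc = 15.03 kW, DC/AC ratio = 1.2
P_ac = P_dc / ratio = 15.03 / 1.2
P_ac = 12.53 kW

12.53


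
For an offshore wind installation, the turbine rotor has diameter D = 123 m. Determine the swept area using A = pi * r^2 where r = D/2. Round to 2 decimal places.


Compute the rotor radius:
  r = D / 2 = 123 / 2 = 61.5 m
Calculate swept area:
  A = pi * r^2 = pi * 61.5^2
  A = 11882.29 m^2

11882.29


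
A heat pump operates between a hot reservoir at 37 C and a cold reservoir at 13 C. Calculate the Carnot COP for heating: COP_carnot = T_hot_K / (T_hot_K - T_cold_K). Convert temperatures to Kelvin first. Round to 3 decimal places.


Convert to Kelvin:
  T_hot = 37 + 273.15 = 310.15 K
  T_cold = 13 + 273.15 = 286.15 K
Apply Carnot COP formula:
  COP = T_hot_K / (T_hot_K - T_cold_K) = 310.15 / 24.0
  COP = 12.923

12.923


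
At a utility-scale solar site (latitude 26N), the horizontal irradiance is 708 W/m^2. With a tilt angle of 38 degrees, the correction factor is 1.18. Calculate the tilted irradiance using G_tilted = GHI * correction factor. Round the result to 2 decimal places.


Identify the given values:
  GHI = 708 W/m^2, tilt correction factor = 1.18
Apply the formula G_tilted = GHI * factor:
  G_tilted = 708 * 1.18
  G_tilted = 835.44 W/m^2

835.44


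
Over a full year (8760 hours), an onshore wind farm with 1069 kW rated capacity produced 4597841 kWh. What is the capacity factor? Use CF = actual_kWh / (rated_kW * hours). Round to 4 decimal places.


Capacity factor = actual output / maximum possible output
Maximum possible = rated * hours = 1069 * 8760 = 9364440 kWh
CF = 4597841 / 9364440
CF = 0.4910

0.4910


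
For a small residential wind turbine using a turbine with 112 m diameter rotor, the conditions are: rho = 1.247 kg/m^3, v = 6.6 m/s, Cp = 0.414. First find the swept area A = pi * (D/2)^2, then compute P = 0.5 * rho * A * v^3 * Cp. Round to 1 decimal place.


Step 1 -- Compute swept area:
  A = pi * (D/2)^2 = pi * (112/2)^2 = 9852.03 m^2
Step 2 -- Apply wind power equation:
  P = 0.5 * rho * A * v^3 * Cp
  v^3 = 6.6^3 = 287.496
  P = 0.5 * 1.247 * 9852.03 * 287.496 * 0.414
  P = 731129.9 W

731129.9


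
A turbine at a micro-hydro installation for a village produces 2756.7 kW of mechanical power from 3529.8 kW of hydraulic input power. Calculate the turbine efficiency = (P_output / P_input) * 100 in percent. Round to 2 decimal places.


Turbine efficiency = (output power / input power) * 100
eta = (2756.7 / 3529.8) * 100
eta = 78.10%

78.10


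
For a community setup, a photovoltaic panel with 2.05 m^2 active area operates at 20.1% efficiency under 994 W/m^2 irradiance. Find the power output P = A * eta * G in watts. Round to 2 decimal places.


Use the solar power formula P = A * eta * G.
Given: A = 2.05 m^2, eta = 0.201, G = 994 W/m^2
P = 2.05 * 0.201 * 994
P = 409.58 W

409.58


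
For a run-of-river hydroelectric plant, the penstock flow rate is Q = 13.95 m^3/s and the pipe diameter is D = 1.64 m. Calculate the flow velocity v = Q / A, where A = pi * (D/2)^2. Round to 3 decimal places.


Compute pipe cross-sectional area:
  A = pi * (D/2)^2 = pi * (1.64/2)^2 = 2.1124 m^2
Calculate velocity:
  v = Q / A = 13.95 / 2.1124
  v = 6.604 m/s

6.604


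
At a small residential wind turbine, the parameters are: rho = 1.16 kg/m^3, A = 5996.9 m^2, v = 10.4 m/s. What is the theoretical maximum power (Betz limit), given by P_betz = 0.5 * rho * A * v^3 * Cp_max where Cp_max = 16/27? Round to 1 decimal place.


The Betz coefficient Cp_max = 16/27 = 0.5926
v^3 = 10.4^3 = 1124.864
P_betz = 0.5 * rho * A * v^3 * Cp_max
P_betz = 0.5 * 1.16 * 5996.9 * 1124.864 * 0.5926
P_betz = 2318521.0 W

2318521.0


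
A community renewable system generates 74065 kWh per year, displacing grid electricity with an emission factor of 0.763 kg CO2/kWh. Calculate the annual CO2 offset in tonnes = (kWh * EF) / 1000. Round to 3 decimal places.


CO2 offset in kg = generation * emission_factor
CO2 offset = 74065 * 0.763 = 56511.6 kg
Convert to tonnes:
  CO2 offset = 56511.6 / 1000 = 56.512 tonnes

56.512


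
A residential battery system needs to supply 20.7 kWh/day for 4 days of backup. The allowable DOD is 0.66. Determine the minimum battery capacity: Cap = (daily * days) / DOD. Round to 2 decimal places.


Total energy needed = daily * days = 20.7 * 4 = 82.8 kWh
Account for depth of discharge:
  Cap = total_energy / DOD = 82.8 / 0.66
  Cap = 125.45 kWh

125.45


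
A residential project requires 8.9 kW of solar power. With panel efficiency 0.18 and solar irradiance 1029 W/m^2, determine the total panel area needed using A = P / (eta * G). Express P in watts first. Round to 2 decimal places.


Convert target power to watts: P = 8.9 * 1000 = 8900.0 W
Compute denominator: eta * G = 0.18 * 1029 = 185.22
Required area A = P / (eta * G) = 8900.0 / 185.22
A = 48.05 m^2

48.05


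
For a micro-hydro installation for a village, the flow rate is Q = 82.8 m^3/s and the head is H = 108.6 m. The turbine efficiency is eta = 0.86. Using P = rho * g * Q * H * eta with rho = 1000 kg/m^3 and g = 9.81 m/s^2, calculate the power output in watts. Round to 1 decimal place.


Apply the hydropower formula P = rho * g * Q * H * eta
rho * g = 1000 * 9.81 = 9810.0
P = 9810.0 * 82.8 * 108.6 * 0.86
P = 75862582.1 W

75862582.1


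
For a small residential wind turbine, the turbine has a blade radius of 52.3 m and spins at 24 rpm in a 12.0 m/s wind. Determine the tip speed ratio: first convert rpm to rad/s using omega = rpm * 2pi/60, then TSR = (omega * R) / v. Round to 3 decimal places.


Convert rotational speed to rad/s:
  omega = 24 * 2 * pi / 60 = 2.5133 rad/s
Compute tip speed:
  v_tip = omega * R = 2.5133 * 52.3 = 131.444 m/s
Tip speed ratio:
  TSR = v_tip / v_wind = 131.444 / 12.0 = 10.954

10.954


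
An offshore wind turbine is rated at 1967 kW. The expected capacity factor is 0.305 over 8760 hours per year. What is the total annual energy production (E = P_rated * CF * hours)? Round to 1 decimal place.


Annual energy = rated_kW * capacity_factor * hours_per_year
Given: P_rated = 1967 kW, CF = 0.305, hours = 8760
E = 1967 * 0.305 * 8760
E = 5255430.6 kWh

5255430.6


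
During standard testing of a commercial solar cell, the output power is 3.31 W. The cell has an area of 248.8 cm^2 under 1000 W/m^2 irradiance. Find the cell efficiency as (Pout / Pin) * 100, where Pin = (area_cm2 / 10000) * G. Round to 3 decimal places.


First compute the input power:
  Pin = area_cm2 / 10000 * G = 248.8 / 10000 * 1000 = 24.88 W
Then compute efficiency:
  Efficiency = (Pout / Pin) * 100 = (3.31 / 24.88) * 100
  Efficiency = 13.304%

13.304


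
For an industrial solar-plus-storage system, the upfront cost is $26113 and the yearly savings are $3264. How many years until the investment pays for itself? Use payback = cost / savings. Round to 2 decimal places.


Simple payback period = initial cost / annual savings
Payback = 26113 / 3264
Payback = 8.00 years

8.00
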